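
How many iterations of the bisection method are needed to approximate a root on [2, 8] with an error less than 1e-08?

We need (b-a)/2^n ≤ 1e-08
(8 - 2)/2^n ≤ 1e-08
6/2^n ≤ 1e-08
2^n ≥ 600000000
n ≥ log₂(600000000) = 29.16
n ≥ 30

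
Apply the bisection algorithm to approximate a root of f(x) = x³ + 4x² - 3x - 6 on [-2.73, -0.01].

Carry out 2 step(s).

f(x) = x³ + 4x² - 3x - 6
Initial interval: [-2.73, -0.01]

Iteration 1:
  c_1 = (-2.730000 + (-0.010000))/2 = -1.370000
  f(c_1) = f(-1.370000) = 3.046247
  f(a) × f(c) ≥ 0, new interval: [-1.370000, -0.010000]
Iteration 2:
  c_2 = (-1.370000 + (-0.010000))/2 = -0.690000
  f(c_2) = f(-0.690000) = -2.354109
  f(a) × f(c) < 0, new interval: [-1.370000, -0.690000]

After 2 iteration(s), the approximation is c_2 = -0.690000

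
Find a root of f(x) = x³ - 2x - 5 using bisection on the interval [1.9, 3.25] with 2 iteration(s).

f(x) = x³ - 2x - 5
Initial interval: [1.9, 3.25]

Iteration 1:
  c_1 = (1.900000 + 3.250000)/2 = 2.575000
  f(c_1) = f(2.575000) = 6.923859
  f(a) × f(c) < 0, new interval: [1.900000, 2.575000]
Iteration 2:
  c_2 = (1.900000 + 2.575000)/2 = 2.237500
  f(c_2) = f(2.237500) = 1.726834
  f(a) × f(c) < 0, new interval: [1.900000, 2.237500]

After 2 iteration(s), the approximation is c_2 = 2.237500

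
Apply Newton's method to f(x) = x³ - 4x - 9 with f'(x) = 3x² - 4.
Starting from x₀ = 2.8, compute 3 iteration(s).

f(x) = x³ - 4x - 9
f'(x) = 3x² - 4
x₀ = 2.8

Newton-Raphson formula: x_{n+1} = x_n - f(x_n)/f'(x_n)

Iteration 1:
  f(2.800000) = 1.752000
  f'(2.800000) = 19.520000
  x_1 = 2.800000 - 1.752000/19.520000 = 2.710246
Iteration 2:
  f(2.710246) = 0.066946
  f'(2.710246) = 18.036299
  x_2 = 2.710246 - 0.066946/18.036299 = 2.706534
Iteration 3:
  f(2.706534) = 0.000112
  f'(2.706534) = 17.975982
  x_3 = 2.706534 - 0.000112/17.975982 = 2.706528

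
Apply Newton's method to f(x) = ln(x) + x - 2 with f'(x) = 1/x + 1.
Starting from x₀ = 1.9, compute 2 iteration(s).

f(x) = ln(x) + x - 2
f'(x) = 1/x + 1
x₀ = 1.9

Newton-Raphson formula: x_{n+1} = x_n - f(x_n)/f'(x_n)

Iteration 1:
  f(1.900000) = 0.541854
  f'(1.900000) = 1.526316
  x_1 = 1.900000 - 0.541854/1.526316 = 1.544992
Iteration 2:
  f(1.544992) = -0.019989
  f'(1.544992) = 1.647252
  x_2 = 1.544992 - (-0.019989)/1.647252 = 1.557127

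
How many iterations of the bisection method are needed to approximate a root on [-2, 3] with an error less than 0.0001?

We need (b-a)/2^n ≤ 0.0001
(3 - (-2))/2^n ≤ 0.0001
5/2^n ≤ 0.0001
2^n ≥ 50000
n ≥ log₂(50000) = 15.61
n ≥ 16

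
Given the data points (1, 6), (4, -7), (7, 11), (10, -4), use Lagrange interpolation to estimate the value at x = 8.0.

Lagrange interpolation formula:
P(x) = Σ yᵢ × Lᵢ(x)
where Lᵢ(x) = Π_{j≠i} (x - xⱼ)/(xᵢ - xⱼ)

L_0(8.0) = (8.0 - 4)/(1 - 4) × (8.0 - 7)/(1 - 7) × (8.0 - 10)/(1 - 10) = 0.049383
L_1(8.0) = (8.0 - 1)/(4 - 1) × (8.0 - 7)/(4 - 7) × (8.0 - 10)/(4 - 10) = -0.259259
L_2(8.0) = (8.0 - 1)/(7 - 1) × (8.0 - 4)/(7 - 4) × (8.0 - 10)/(7 - 10) = 1.037037
L_3(8.0) = (8.0 - 1)/(10 - 1) × (8.0 - 4)/(10 - 4) × (8.0 - 7)/(10 - 7) = 0.172840

P(8.0) = 6×L_0(8.0) + (-7)×L_1(8.0) + 11×L_2(8.0) + (-4)×L_3(8.0)
P(8.0) = 12.827160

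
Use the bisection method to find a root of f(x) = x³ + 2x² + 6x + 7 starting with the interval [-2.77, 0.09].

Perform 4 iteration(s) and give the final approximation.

f(x) = x³ + 2x² + 6x + 7
Initial interval: [-2.77, 0.09]

Iteration 1:
  c_1 = (-2.770000 + 0.090000)/2 = -1.340000
  f(c_1) = f(-1.340000) = 0.145096
  f(a) × f(c) < 0, new interval: [-2.770000, -1.340000]
Iteration 2:
  c_2 = (-2.770000 + (-1.340000))/2 = -2.055000
  f(c_2) = f(-2.055000) = -5.562266
  f(a) × f(c) ≥ 0, new interval: [-2.055000, -1.340000]
Iteration 3:
  c_3 = (-2.055000 + (-1.340000))/2 = -1.697500
  f(c_3) = f(-1.697500) = -2.313344
  f(a) × f(c) ≥ 0, new interval: [-1.697500, -1.340000]
Iteration 4:
  c_4 = (-1.697500 + (-1.340000))/2 = -1.518750
  f(c_4) = f(-1.518750) = -1.002448
  f(a) × f(c) ≥ 0, new interval: [-1.518750, -1.340000]

After 4 iteration(s), the approximation is c_4 = -1.518750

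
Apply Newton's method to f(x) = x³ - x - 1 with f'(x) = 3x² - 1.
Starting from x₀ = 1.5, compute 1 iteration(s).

f(x) = x³ - x - 1
f'(x) = 3x² - 1
x₀ = 1.5

Newton-Raphson formula: x_{n+1} = x_n - f(x_n)/f'(x_n)

Iteration 1:
  f(1.500000) = 0.875000
  f'(1.500000) = 5.750000
  x_1 = 1.500000 - 0.875000/5.750000 = 1.347826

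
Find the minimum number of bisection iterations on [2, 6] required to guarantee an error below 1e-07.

We need (b-a)/2^n ≤ 1e-07
(6 - 2)/2^n ≤ 1e-07
4/2^n ≤ 1e-07
2^n ≥ 40000000
n ≥ log₂(40000000) = 25.25
n ≥ 26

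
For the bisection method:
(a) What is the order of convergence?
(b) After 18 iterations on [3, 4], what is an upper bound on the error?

(a) Bisection has linear (order 1) convergence; the error is halved each step.

(b) Error bound = (b-a)/2^n = (4 - 3)/2^{18}
    = 1/2^{18}

(a) 1 (linear); (b) error ≤ 3.81e-06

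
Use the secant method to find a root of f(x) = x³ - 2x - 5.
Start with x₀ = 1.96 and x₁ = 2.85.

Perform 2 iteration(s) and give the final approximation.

f(x) = x³ - 2x - 5
x₀ = 1.96, x₁ = 2.85

Secant formula: x_{n+1} = x_n - f(x_n)(x_n - x_{n-1})/(f(x_n) - f(x_{n-1}))

Iteration 1:
  f(1.960000) = -1.390464
  f(2.850000) = 12.449125
  x_2 = 2.850000 - 12.449125×(2.850000 - 1.960000)/(12.449125 - (-1.390464))
       = 2.049418
Iteration 2:
  f(2.850000) = 12.449125
  f(2.049418) = -0.491043
  x_3 = 2.049418 - (-0.491043)×(2.049418 - 2.850000)/(-0.491043 - 12.449125)
       = 2.079798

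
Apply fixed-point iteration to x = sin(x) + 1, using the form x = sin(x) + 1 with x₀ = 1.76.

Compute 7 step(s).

Equation: x = sin(x) + 1
Fixed-point form: x = sin(x) + 1
x₀ = 1.76

x_1 = g(1.760000) = 1.982154
x_2 = g(1.982154) = 1.916579
x_3 = g(1.916579) = 1.940811
x_4 = g(1.940811) = 1.932322
x_5 = g(1.932322) = 1.935358
x_6 = g(1.935358) = 1.934280
x_7 = g(1.934280) = 1.934664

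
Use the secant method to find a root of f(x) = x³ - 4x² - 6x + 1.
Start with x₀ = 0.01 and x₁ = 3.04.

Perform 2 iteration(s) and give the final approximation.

f(x) = x³ - 4x² - 6x + 1
x₀ = 0.01, x₁ = 3.04

Secant formula: x_{n+1} = x_n - f(x_n)(x_n - x_{n-1})/(f(x_n) - f(x_{n-1}))

Iteration 1:
  f(0.010000) = 0.939601
  f(3.040000) = -26.111936
  x_2 = 3.040000 - (-26.111936)×(3.040000 - 0.010000)/(-26.111936 - 0.939601)
       = 0.115243
Iteration 2:
  f(3.040000) = -26.111936
  f(0.115243) = 0.256947
  x_3 = 0.115243 - 0.256947×(0.115243 - 3.040000)/(0.256947 - (-26.111936))
       = 0.143743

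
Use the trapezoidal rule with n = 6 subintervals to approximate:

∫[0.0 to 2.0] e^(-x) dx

f(x) = e^(-x)
a = 0.0, b = 2.0, n = 6
h = (b - a)/n = 0.333333

Trapezoidal rule: (h/2)[f(x₀) + 2f(x₁) + 2f(x₂) + ... + f(xₙ)]

x_0 = 0.0000, f(x_0) = 1.000000, coefficient = 1
x_1 = 0.3333, f(x_1) = 0.716531, coefficient = 2
x_2 = 0.6667, f(x_2) = 0.513417, coefficient = 2
x_3 = 1.0000, f(x_3) = 0.367879, coefficient = 2
x_4 = 1.3333, f(x_4) = 0.263597, coefficient = 2
x_5 = 1.6667, f(x_5) = 0.188876, coefficient = 2
x_6 = 2.0000, f(x_6) = 0.135335, coefficient = 1

I ≈ (0.333333/2) × 5.235937 = 0.872656
Exact value: 0.864665
Error: 0.007991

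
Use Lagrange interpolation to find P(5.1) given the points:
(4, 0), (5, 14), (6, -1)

Lagrange interpolation formula:
P(x) = Σ yᵢ × Lᵢ(x)
where Lᵢ(x) = Π_{j≠i} (x - xⱼ)/(xᵢ - xⱼ)

L_0(5.1) = (5.1 - 5)/(4 - 5) × (5.1 - 6)/(4 - 6) = -0.045000
L_1(5.1) = (5.1 - 4)/(5 - 4) × (5.1 - 6)/(5 - 6) = 0.990000
L_2(5.1) = (5.1 - 4)/(6 - 4) × (5.1 - 5)/(6 - 5) = 0.055000

P(5.1) = 0×L_0(5.1) + 14×L_1(5.1) + (-1)×L_2(5.1)
P(5.1) = 13.805000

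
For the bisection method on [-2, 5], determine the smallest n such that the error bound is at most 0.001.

We need (b-a)/2^n ≤ 0.001
(5 - (-2))/2^n ≤ 0.001
7/2^n ≤ 0.001
2^n ≥ 7000
n ≥ log₂(7000) = 12.77
n ≥ 13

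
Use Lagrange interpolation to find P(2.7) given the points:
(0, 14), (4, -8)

Lagrange interpolation formula:
P(x) = Σ yᵢ × Lᵢ(x)
where Lᵢ(x) = Π_{j≠i} (x - xⱼ)/(xᵢ - xⱼ)

L_0(2.7) = (2.7 - 4)/(0 - 4) = 0.325000
L_1(2.7) = (2.7 - 0)/(4 - 0) = 0.675000

P(2.7) = 14×L_0(2.7) + (-8)×L_1(2.7)
P(2.7) = -0.850000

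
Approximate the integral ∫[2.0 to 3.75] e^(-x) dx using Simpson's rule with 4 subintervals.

f(x) = e^(-x)
a = 2.0, b = 3.75, n = 4
h = (b - a)/n = 0.437500

Simpson's rule: (h/3)[f(x₀) + 4f(x₁) + 2f(x₂) + ... + f(xₙ)]

x_0 = 2.0000, f(x_0) = 0.135335, coefficient = 1
x_1 = 2.4375, f(x_1) = 0.087379, coefficient = 4
x_2 = 2.8750, f(x_2) = 0.056416, coefficient = 2
x_3 = 3.3125, f(x_3) = 0.036425, coefficient = 4
x_4 = 3.7500, f(x_4) = 0.023518, coefficient = 1

I ≈ (0.437500/3) × 0.766901 = 0.111840
Exact value: 0.111818
Error: 0.000022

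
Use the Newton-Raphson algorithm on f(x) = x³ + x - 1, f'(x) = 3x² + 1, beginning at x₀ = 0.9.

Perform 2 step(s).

f(x) = x³ + x - 1
f'(x) = 3x² + 1
x₀ = 0.9

Newton-Raphson formula: x_{n+1} = x_n - f(x_n)/f'(x_n)

Iteration 1:
  f(0.900000) = 0.629000
  f'(0.900000) = 3.430000
  x_1 = 0.900000 - 0.629000/3.430000 = 0.716618
Iteration 2:
  f(0.716618) = 0.084631
  f'(0.716618) = 2.540624
  x_2 = 0.716618 - 0.084631/2.540624 = 0.683307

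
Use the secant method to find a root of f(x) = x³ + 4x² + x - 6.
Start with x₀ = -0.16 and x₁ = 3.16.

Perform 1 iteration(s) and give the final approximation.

f(x) = x³ + 4x² + x - 6
x₀ = -0.16, x₁ = 3.16

Secant formula: x_{n+1} = x_n - f(x_n)(x_n - x_{n-1})/(f(x_n) - f(x_{n-1}))

Iteration 1:
  f(-0.160000) = -6.061696
  f(3.160000) = 68.656896
  x_2 = 3.160000 - 68.656896×(3.160000 - (-0.160000))/(68.656896 - (-6.061696))
       = 0.109342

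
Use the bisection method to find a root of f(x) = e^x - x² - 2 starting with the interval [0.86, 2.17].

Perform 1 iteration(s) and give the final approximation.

f(x) = e^x - x² - 2
Initial interval: [0.86, 2.17]

Iteration 1:
  c_1 = (0.860000 + 2.170000)/2 = 1.515000
  f(c_1) = f(1.515000) = 0.254196
  f(a) × f(c) < 0, new interval: [0.860000, 1.515000]

After 1 iteration(s), the approximation is c_1 = 1.515000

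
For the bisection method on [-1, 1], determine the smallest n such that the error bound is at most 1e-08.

We need (b-a)/2^n ≤ 1e-08
(1 - (-1))/2^n ≤ 1e-08
2/2^n ≤ 1e-08
2^n ≥ 200000000
n ≥ log₂(200000000) = 27.58
n ≥ 28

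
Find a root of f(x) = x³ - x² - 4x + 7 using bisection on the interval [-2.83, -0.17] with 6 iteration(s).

f(x) = x³ - x² - 4x + 7
Initial interval: [-2.83, -0.17]

Iteration 1:
  c_1 = (-2.830000 + (-0.170000))/2 = -1.500000
  f(c_1) = f(-1.500000) = 7.375000
  f(a) × f(c) < 0, new interval: [-2.830000, -1.500000]
Iteration 2:
  c_2 = (-2.830000 + (-1.500000))/2 = -2.165000
  f(c_2) = f(-2.165000) = 0.824933
  f(a) × f(c) < 0, new interval: [-2.830000, -2.165000]
Iteration 3:
  c_3 = (-2.830000 + (-2.165000))/2 = -2.497500
  f(c_3) = f(-2.497500) = -4.825678
  f(a) × f(c) ≥ 0, new interval: [-2.497500, -2.165000]
Iteration 4:
  c_4 = (-2.497500 + (-2.165000))/2 = -2.331250
  f(c_4) = f(-2.331250) = -1.779433
  f(a) × f(c) ≥ 0, new interval: [-2.331250, -2.165000]
Iteration 5:
  c_5 = (-2.331250 + (-2.165000))/2 = -2.248125
  f(c_5) = f(-2.248125) = -0.423738
  f(a) × f(c) ≥ 0, new interval: [-2.248125, -2.165000]
Iteration 6:
  c_6 = (-2.248125 + (-2.165000))/2 = -2.206562
  f(c_6) = f(-2.206562) = 0.213760
  f(a) × f(c) < 0, new interval: [-2.248125, -2.206562]

After 6 iteration(s), the approximation is c_6 = -2.206562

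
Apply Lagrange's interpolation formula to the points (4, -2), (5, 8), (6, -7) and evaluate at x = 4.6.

Lagrange interpolation formula:
P(x) = Σ yᵢ × Lᵢ(x)
where Lᵢ(x) = Π_{j≠i} (x - xⱼ)/(xᵢ - xⱼ)

L_0(4.6) = (4.6 - 5)/(4 - 5) × (4.6 - 6)/(4 - 6) = 0.280000
L_1(4.6) = (4.6 - 4)/(5 - 4) × (4.6 - 6)/(5 - 6) = 0.840000
L_2(4.6) = (4.6 - 4)/(6 - 4) × (4.6 - 5)/(6 - 5) = -0.120000

P(4.6) = (-2)×L_0(4.6) + 8×L_1(4.6) + (-7)×L_2(4.6)
P(4.6) = 7.000000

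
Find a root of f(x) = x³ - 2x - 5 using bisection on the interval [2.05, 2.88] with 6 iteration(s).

f(x) = x³ - 2x - 5
Initial interval: [2.05, 2.88]

Iteration 1:
  c_1 = (2.050000 + 2.880000)/2 = 2.465000
  f(c_1) = f(2.465000) = 5.047895
  f(a) × f(c) < 0, new interval: [2.050000, 2.465000]
Iteration 2:
  c_2 = (2.050000 + 2.465000)/2 = 2.257500
  f(c_2) = f(2.257500) = 1.989911
  f(a) × f(c) < 0, new interval: [2.050000, 2.257500]
Iteration 3:
  c_3 = (2.050000 + 2.257500)/2 = 2.153750
  f(c_3) = f(2.153750) = 0.682969
  f(a) × f(c) < 0, new interval: [2.050000, 2.153750]
Iteration 4:
  c_4 = (2.050000 + 2.153750)/2 = 2.101875
  f(c_4) = f(2.101875) = 0.082078
  f(a) × f(c) < 0, new interval: [2.050000, 2.101875]
Iteration 5:
  c_5 = (2.050000 + 2.101875)/2 = 2.075937
  f(c_5) = f(2.075937) = -0.205588
  f(a) × f(c) ≥ 0, new interval: [2.075937, 2.101875]
Iteration 6:
  c_6 = (2.075937 + 2.101875)/2 = 2.088906
  f(c_6) = f(2.088906) = -0.062809
  f(a) × f(c) ≥ 0, new interval: [2.088906, 2.101875]

After 6 iteration(s), the approximation is c_6 = 2.088906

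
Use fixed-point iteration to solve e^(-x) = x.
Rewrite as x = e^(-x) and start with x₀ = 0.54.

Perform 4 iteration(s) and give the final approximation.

Equation: e^(-x) = x
Fixed-point form: x = e^(-x)
x₀ = 0.54

x_1 = g(0.540000) = 0.582748
x_2 = g(0.582748) = 0.558362
x_3 = g(0.558362) = 0.572146
x_4 = g(0.572146) = 0.564313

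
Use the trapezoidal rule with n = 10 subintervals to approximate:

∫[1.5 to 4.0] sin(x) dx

f(x) = sin(x)
a = 1.5, b = 4.0, n = 10
h = (b - a)/n = 0.250000

Trapezoidal rule: (h/2)[f(x₀) + 2f(x₁) + 2f(x₂) + ... + f(xₙ)]

x_0 = 1.5000, f(x_0) = 0.997495, coefficient = 1
x_1 = 1.7500, f(x_1) = 0.983986, coefficient = 2
x_2 = 2.0000, f(x_2) = 0.909297, coefficient = 2
x_3 = 2.2500, f(x_3) = 0.778073, coefficient = 2
x_4 = 2.5000, f(x_4) = 0.598472, coefficient = 2
x_5 = 2.7500, f(x_5) = 0.381661, coefficient = 2
x_6 = 3.0000, f(x_6) = 0.141120, coefficient = 2
x_7 = 3.2500, f(x_7) = -0.108195, coefficient = 2
x_8 = 3.5000, f(x_8) = -0.350783, coefficient = 2
x_9 = 3.7500, f(x_9) = -0.571561, coefficient = 2
x_10 = 4.0000, f(x_10) = -0.756802, coefficient = 1

I ≈ (0.250000/2) × 5.764833 = 0.720604
Exact value: 0.724381
Error: 0.003777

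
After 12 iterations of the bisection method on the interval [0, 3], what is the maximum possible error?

Bisection error bound: |error| ≤ (b-a)/2^n
|error| ≤ (3 - 0)/2^12 = 3/2^12
|error| ≤ 0.0007324219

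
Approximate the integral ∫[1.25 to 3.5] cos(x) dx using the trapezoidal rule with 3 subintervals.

f(x) = cos(x)
a = 1.25, b = 3.5, n = 3
h = (b - a)/n = 0.750000

Trapezoidal rule: (h/2)[f(x₀) + 2f(x₁) + 2f(x₂) + ... + f(xₙ)]

x_0 = 1.2500, f(x_0) = 0.315322, coefficient = 1
x_1 = 2.0000, f(x_1) = -0.416147, coefficient = 2
x_2 = 2.7500, f(x_2) = -0.924302, coefficient = 2
x_3 = 3.5000, f(x_3) = -0.936457, coefficient = 1

I ≈ (0.750000/2) × -3.302033 = -1.238262
Exact value: -1.299768
Error: 0.061506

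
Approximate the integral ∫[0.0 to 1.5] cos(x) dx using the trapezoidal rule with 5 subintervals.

f(x) = cos(x)
a = 0.0, b = 1.5, n = 5
h = (b - a)/n = 0.300000

Trapezoidal rule: (h/2)[f(x₀) + 2f(x₁) + 2f(x₂) + ... + f(xₙ)]

x_0 = 0.0000, f(x_0) = 1.000000, coefficient = 1
x_1 = 0.3000, f(x_1) = 0.955336, coefficient = 2
x_2 = 0.6000, f(x_2) = 0.825336, coefficient = 2
x_3 = 0.9000, f(x_3) = 0.621610, coefficient = 2
x_4 = 1.2000, f(x_4) = 0.362358, coefficient = 2
x_5 = 1.5000, f(x_5) = 0.070737, coefficient = 1

I ≈ (0.300000/2) × 6.600017 = 0.990003
Exact value: 0.997495
Error: 0.007492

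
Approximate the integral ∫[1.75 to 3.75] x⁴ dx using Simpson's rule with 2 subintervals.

f(x) = x⁴
a = 1.75, b = 3.75, n = 2
h = (b - a)/n = 1.000000

Simpson's rule: (h/3)[f(x₀) + 4f(x₁) + 2f(x₂) + ... + f(xₙ)]

x_0 = 1.7500, f(x_0) = 9.378906, coefficient = 1
x_1 = 2.7500, f(x_1) = 57.191406, coefficient = 4
x_2 = 3.7500, f(x_2) = 197.753906, coefficient = 1

I ≈ (1.000000/3) × 435.898438 = 145.299479
Exact value: 145.032813
Error: 0.266667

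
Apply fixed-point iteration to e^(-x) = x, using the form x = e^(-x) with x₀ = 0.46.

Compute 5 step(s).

Equation: e^(-x) = x
Fixed-point form: x = e^(-x)
x₀ = 0.46

x_1 = g(0.460000) = 0.631284
x_2 = g(0.631284) = 0.531909
x_3 = g(0.531909) = 0.587483
x_4 = g(0.587483) = 0.555724
x_5 = g(0.555724) = 0.573657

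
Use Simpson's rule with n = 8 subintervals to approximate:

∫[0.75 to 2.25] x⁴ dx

f(x) = x⁴
a = 0.75, b = 2.25, n = 8
h = (b - a)/n = 0.187500

Simpson's rule: (h/3)[f(x₀) + 4f(x₁) + 2f(x₂) + ... + f(xₙ)]

x_0 = 0.7500, f(x_0) = 0.316406, coefficient = 1
x_1 = 0.9375, f(x_1) = 0.772476, coefficient = 4
x_2 = 1.1250, f(x_2) = 1.601807, coefficient = 2
x_3 = 1.3125, f(x_3) = 2.967545, coefficient = 4
x_4 = 1.5000, f(x_4) = 5.062500, coefficient = 2
x_5 = 1.6875, f(x_5) = 8.109146, coefficient = 4
x_6 = 1.8750, f(x_6) = 12.359619, coefficient = 2
x_7 = 2.0625, f(x_7) = 18.095718, coefficient = 4
x_8 = 2.2500, f(x_8) = 25.628906, coefficient = 1

I ≈ (0.187500/3) × 183.772705 = 11.485794
Exact value: 11.485547
Error: 0.000247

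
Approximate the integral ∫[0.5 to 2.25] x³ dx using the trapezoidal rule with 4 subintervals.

f(x) = x³
a = 0.5, b = 2.25, n = 4
h = (b - a)/n = 0.437500

Trapezoidal rule: (h/2)[f(x₀) + 2f(x₁) + 2f(x₂) + ... + f(xₙ)]

x_0 = 0.5000, f(x_0) = 0.125000, coefficient = 1
x_1 = 0.9375, f(x_1) = 0.823975, coefficient = 2
x_2 = 1.3750, f(x_2) = 2.599609, coefficient = 2
x_3 = 1.8125, f(x_3) = 5.954346, coefficient = 2
x_4 = 2.2500, f(x_4) = 11.390625, coefficient = 1

I ≈ (0.437500/2) × 30.271484 = 6.621887
Exact value: 6.391602
Error: 0.230286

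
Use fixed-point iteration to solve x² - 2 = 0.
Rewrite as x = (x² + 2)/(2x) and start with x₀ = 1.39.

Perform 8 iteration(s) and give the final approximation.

Equation: x² - 2 = 0
Fixed-point form: x = (x² + 2)/(2x)
x₀ = 1.39

x_1 = g(1.390000) = 1.414424
x_2 = g(1.414424) = 1.414214
x_3 = g(1.414214) = 1.414214
x_4 = g(1.414214) = 1.414214
x_5 = g(1.414214) = 1.414214
x_6 = g(1.414214) = 1.414214
x_7 = g(1.414214) = 1.414214
x_8 = g(1.414214) = 1.414214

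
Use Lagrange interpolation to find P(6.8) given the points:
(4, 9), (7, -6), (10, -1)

Lagrange interpolation formula:
P(x) = Σ yᵢ × Lᵢ(x)
where Lᵢ(x) = Π_{j≠i} (x - xⱼ)/(xᵢ - xⱼ)

L_0(6.8) = (6.8 - 7)/(4 - 7) × (6.8 - 10)/(4 - 10) = 0.035556
L_1(6.8) = (6.8 - 4)/(7 - 4) × (6.8 - 10)/(7 - 10) = 0.995556
L_2(6.8) = (6.8 - 4)/(10 - 4) × (6.8 - 7)/(10 - 7) = -0.031111

P(6.8) = 9×L_0(6.8) + (-6)×L_1(6.8) + (-1)×L_2(6.8)
P(6.8) = -5.622222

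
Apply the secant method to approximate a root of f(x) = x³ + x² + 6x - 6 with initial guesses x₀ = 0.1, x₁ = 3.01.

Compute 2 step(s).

f(x) = x³ + x² + 6x - 6
x₀ = 0.1, x₁ = 3.01

Secant formula: x_{n+1} = x_n - f(x_n)(x_n - x_{n-1})/(f(x_n) - f(x_{n-1}))

Iteration 1:
  f(0.100000) = -5.389000
  f(3.010000) = 48.391001
  x_2 = 3.010000 - 48.391001×(3.010000 - 0.100000)/(48.391001 - (-5.389000))
       = 0.391595
Iteration 2:
  f(3.010000) = 48.391001
  f(0.391595) = -3.437032
  x_3 = 0.391595 - (-3.437032)×(0.391595 - 3.010000)/(-3.437032 - 48.391001)
       = 0.565238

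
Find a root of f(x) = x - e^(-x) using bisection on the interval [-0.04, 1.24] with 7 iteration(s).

f(x) = x - e^(-x)
Initial interval: [-0.04, 1.24]

Iteration 1:
  c_1 = (-0.040000 + 1.240000)/2 = 0.600000
  f(c_1) = f(0.600000) = 0.051188
  f(a) × f(c) < 0, new interval: [-0.040000, 0.600000]
Iteration 2:
  c_2 = (-0.040000 + 0.600000)/2 = 0.280000
  f(c_2) = f(0.280000) = -0.475784
  f(a) × f(c) ≥ 0, new interval: [0.280000, 0.600000]
Iteration 3:
  c_3 = (0.280000 + 0.600000)/2 = 0.440000
  f(c_3) = f(0.440000) = -0.204036
  f(a) × f(c) ≥ 0, new interval: [0.440000, 0.600000]
Iteration 4:
  c_4 = (0.440000 + 0.600000)/2 = 0.520000
  f(c_4) = f(0.520000) = -0.074521
  f(a) × f(c) ≥ 0, new interval: [0.520000, 0.600000]
Iteration 5:
  c_5 = (0.520000 + 0.600000)/2 = 0.560000
  f(c_5) = f(0.560000) = -0.011209
  f(a) × f(c) ≥ 0, new interval: [0.560000, 0.600000]
Iteration 6:
  c_6 = (0.560000 + 0.600000)/2 = 0.580000
  f(c_6) = f(0.580000) = 0.020102
  f(a) × f(c) < 0, new interval: [0.560000, 0.580000]
Iteration 7:
  c_7 = (0.560000 + 0.580000)/2 = 0.570000
  f(c_7) = f(0.570000) = 0.004475
  f(a) × f(c) < 0, new interval: [0.560000, 0.570000]

After 7 iteration(s), the approximation is c_7 = 0.570000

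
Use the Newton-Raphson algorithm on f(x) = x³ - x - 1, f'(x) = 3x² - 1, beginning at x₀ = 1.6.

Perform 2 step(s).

f(x) = x³ - x - 1
f'(x) = 3x² - 1
x₀ = 1.6

Newton-Raphson formula: x_{n+1} = x_n - f(x_n)/f'(x_n)

Iteration 1:
  f(1.600000) = 1.496000
  f'(1.600000) = 6.680000
  x_1 = 1.600000 - 1.496000/6.680000 = 1.376048
Iteration 2:
  f(1.376048) = 0.229510
  f'(1.376048) = 4.680524
  x_2 = 1.376048 - 0.229510/4.680524 = 1.327013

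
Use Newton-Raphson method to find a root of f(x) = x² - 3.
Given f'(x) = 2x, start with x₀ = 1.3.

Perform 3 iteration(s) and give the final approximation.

f(x) = x² - 3
f'(x) = 2x
x₀ = 1.3

Newton-Raphson formula: x_{n+1} = x_n - f(x_n)/f'(x_n)

Iteration 1:
  f(1.300000) = -1.310000
  f'(1.300000) = 2.600000
  x_1 = 1.300000 - (-1.310000)/2.600000 = 1.803846
Iteration 2:
  f(1.803846) = 0.253861
  f'(1.803846) = 3.607692
  x_2 = 1.803846 - 0.253861/3.607692 = 1.733480
Iteration 3:
  f(1.733480) = 0.004951
  f'(1.733480) = 3.466959
  x_3 = 1.733480 - 0.004951/3.466959 = 1.732051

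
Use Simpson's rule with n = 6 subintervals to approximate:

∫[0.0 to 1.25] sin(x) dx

f(x) = sin(x)
a = 0.0, b = 1.25, n = 6
h = (b - a)/n = 0.208333

Simpson's rule: (h/3)[f(x₀) + 4f(x₁) + 2f(x₂) + ... + f(xₙ)]

x_0 = 0.0000, f(x_0) = 0.000000, coefficient = 1
x_1 = 0.2083, f(x_1) = 0.206830, coefficient = 4
x_2 = 0.4167, f(x_2) = 0.404715, coefficient = 2
x_3 = 0.6250, f(x_3) = 0.585097, coefficient = 4
x_4 = 0.8333, f(x_4) = 0.740177, coefficient = 2
x_5 = 1.0417, f(x_5) = 0.863247, coefficient = 4
x_6 = 1.2500, f(x_6) = 0.948985, coefficient = 1

I ≈ (0.208333/3) × 9.859462 = 0.684685
Exact value: 0.684678
Error: 0.000007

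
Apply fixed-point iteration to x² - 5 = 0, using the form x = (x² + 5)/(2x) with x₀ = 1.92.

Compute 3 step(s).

Equation: x² - 5 = 0
Fixed-point form: x = (x² + 5)/(2x)
x₀ = 1.92

x_1 = g(1.920000) = 2.262083
x_2 = g(2.262083) = 2.236218
x_3 = g(2.236218) = 2.236068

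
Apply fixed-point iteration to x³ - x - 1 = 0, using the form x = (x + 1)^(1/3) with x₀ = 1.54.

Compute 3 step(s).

Equation: x³ - x - 1 = 0
Fixed-point form: x = (x + 1)^(1/3)
x₀ = 1.54

x_1 = g(1.540000) = 1.364409
x_2 = g(1.364409) = 1.332215
x_3 = g(1.332215) = 1.326140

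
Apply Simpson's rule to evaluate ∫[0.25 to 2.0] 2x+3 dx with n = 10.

f(x) = 2x+3
a = 0.25, b = 2.0, n = 10
h = (b - a)/n = 0.175000

Simpson's rule: (h/3)[f(x₀) + 4f(x₁) + 2f(x₂) + ... + f(xₙ)]

x_0 = 0.2500, f(x_0) = 3.500000, coefficient = 1
x_1 = 0.4250, f(x_1) = 3.850000, coefficient = 4
x_2 = 0.6000, f(x_2) = 4.200000, coefficient = 2
x_3 = 0.7750, f(x_3) = 4.550000, coefficient = 4
x_4 = 0.9500, f(x_4) = 4.900000, coefficient = 2
x_5 = 1.1250, f(x_5) = 5.250000, coefficient = 4
x_6 = 1.3000, f(x_6) = 5.600000, coefficient = 2
x_7 = 1.4750, f(x_7) = 5.950000, coefficient = 4
x_8 = 1.6500, f(x_8) = 6.300000, coefficient = 2
x_9 = 1.8250, f(x_9) = 6.650000, coefficient = 4
x_10 = 2.0000, f(x_10) = 7.000000, coefficient = 1

I ≈ (0.175000/3) × 157.500000 = 9.187500
Exact value: 9.187500
Error: 0.000000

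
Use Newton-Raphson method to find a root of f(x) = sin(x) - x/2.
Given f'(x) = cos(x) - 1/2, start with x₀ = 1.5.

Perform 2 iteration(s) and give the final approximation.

f(x) = sin(x) - x/2
f'(x) = cos(x) - 1/2
x₀ = 1.5

Newton-Raphson formula: x_{n+1} = x_n - f(x_n)/f'(x_n)

Iteration 1:
  f(1.500000) = 0.247495
  f'(1.500000) = -0.429263
  x_1 = 1.500000 - 0.247495/(-0.429263) = 2.076558
Iteration 2:
  f(2.076558) = -0.163473
  f'(2.076558) = -0.984474
  x_2 = 2.076558 - (-0.163473)/(-0.984474) = 1.910507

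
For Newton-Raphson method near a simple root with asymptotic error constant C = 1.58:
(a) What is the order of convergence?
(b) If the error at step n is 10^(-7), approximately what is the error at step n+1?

(a) Newton-Raphson has quadratic (order 2) convergence near simple roots.
    This means |e_{n+1}| ≈ C|e_n|².

(b) With |e_n| = 10^(-7) and C = 1.58:
    |e_{n+1}| ≈ 1.58 × (10^(-7))² = 1.58 × 10^(-14)

(a) 2 (quadratic); (b) |e_{n+1}| ≈ 1.580e-14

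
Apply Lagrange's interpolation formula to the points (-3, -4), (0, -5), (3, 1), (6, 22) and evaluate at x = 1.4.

Lagrange interpolation formula:
P(x) = Σ yᵢ × Lᵢ(x)
where Lᵢ(x) = Π_{j≠i} (x - xⱼ)/(xᵢ - xⱼ)

L_0(1.4) = (1.4 - 0)/(-3 - 0) × (1.4 - 3)/(-3 - 3) × (1.4 - 6)/(-3 - 6) = -0.063605
L_1(1.4) = (1.4 - (-3))/(0 - (-3)) × (1.4 - 3)/(0 - 3) × (1.4 - 6)/(0 - 6) = 0.599704
L_2(1.4) = (1.4 - (-3))/(3 - (-3)) × (1.4 - 0)/(3 - 0) × (1.4 - 6)/(3 - 6) = 0.524741
L_3(1.4) = (1.4 - (-3))/(6 - (-3)) × (1.4 - 0)/(6 - 0) × (1.4 - 3)/(6 - 3) = -0.060840

P(1.4) = (-4)×L_0(1.4) + (-5)×L_1(1.4) + 1×L_2(1.4) + 22×L_3(1.4)
P(1.4) = -3.557827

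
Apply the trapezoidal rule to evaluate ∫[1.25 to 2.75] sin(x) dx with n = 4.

f(x) = sin(x)
a = 1.25, b = 2.75, n = 4
h = (b - a)/n = 0.375000

Trapezoidal rule: (h/2)[f(x₀) + 2f(x₁) + 2f(x₂) + ... + f(xₙ)]

x_0 = 1.2500, f(x_0) = 0.948985, coefficient = 1
x_1 = 1.6250, f(x_1) = 0.998531, coefficient = 2
x_2 = 2.0000, f(x_2) = 0.909297, coefficient = 2
x_3 = 2.3750, f(x_3) = 0.693685, coefficient = 2
x_4 = 2.7500, f(x_4) = 0.381661, coefficient = 1

I ≈ (0.375000/2) × 6.533673 = 1.225064
Exact value: 1.239625
Error: 0.014561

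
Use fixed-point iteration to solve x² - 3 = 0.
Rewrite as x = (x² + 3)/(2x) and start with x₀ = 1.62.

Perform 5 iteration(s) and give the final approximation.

Equation: x² - 3 = 0
Fixed-point form: x = (x² + 3)/(2x)
x₀ = 1.62

x_1 = g(1.620000) = 1.735926
x_2 = g(1.735926) = 1.732055
x_3 = g(1.732055) = 1.732051
x_4 = g(1.732051) = 1.732051
x_5 = g(1.732051) = 1.732051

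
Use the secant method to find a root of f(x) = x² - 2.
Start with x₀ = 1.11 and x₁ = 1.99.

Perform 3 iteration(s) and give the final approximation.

f(x) = x² - 2
x₀ = 1.11, x₁ = 1.99

Secant formula: x_{n+1} = x_n - f(x_n)(x_n - x_{n-1})/(f(x_n) - f(x_{n-1}))

Iteration 1:
  f(1.110000) = -0.767900
  f(1.990000) = 1.960100
  x_2 = 1.990000 - 1.960100×(1.990000 - 1.110000)/(1.960100 - (-0.767900))
       = 1.357710
Iteration 2:
  f(1.990000) = 1.960100
  f(1.357710) = -0.156624
  x_3 = 1.357710 - (-0.156624)×(1.357710 - 1.990000)/(-0.156624 - 1.960100)
       = 1.404495
Iteration 3:
  f(1.357710) = -0.156624
  f(1.404495) = -0.027393
  x_4 = 1.404495 - (-0.027393)×(1.404495 - 1.357710)/(-0.027393 - (-0.156624))
       = 1.414412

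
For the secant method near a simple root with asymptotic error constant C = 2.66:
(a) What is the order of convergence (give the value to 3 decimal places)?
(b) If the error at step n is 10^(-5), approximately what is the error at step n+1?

(a) Secant method has superlinear convergence with order φ = (1+√5)/2 ≈ 1.618.
    This means |e_{n+1}| ≈ C|e_n|^1.618.

(b) With |e_n| = 10^(-5) and C = 2.66:
    |e_{n+1}| ≈ 2.66 × (10^(-5))^1.618 = 2.66 × 10^(-8.09)

(a) ≈ 1.618 (golden ratio); (b) |e_{n+1}| ≈ 2.161e-08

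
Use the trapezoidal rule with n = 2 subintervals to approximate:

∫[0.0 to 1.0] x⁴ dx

f(x) = x⁴
a = 0.0, b = 1.0, n = 2
h = (b - a)/n = 0.500000

Trapezoidal rule: (h/2)[f(x₀) + 2f(x₁) + 2f(x₂) + ... + f(xₙ)]

x_0 = 0.0000, f(x_0) = 0.000000, coefficient = 1
x_1 = 0.5000, f(x_1) = 0.062500, coefficient = 2
x_2 = 1.0000, f(x_2) = 1.000000, coefficient = 1

I ≈ (0.500000/2) × 1.125000 = 0.281250
Exact value: 0.200000
Error: 0.081250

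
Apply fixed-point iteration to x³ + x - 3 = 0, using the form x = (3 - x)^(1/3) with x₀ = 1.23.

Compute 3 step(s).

Equation: x³ + x - 3 = 0
Fixed-point form: x = (3 - x)^(1/3)
x₀ = 1.23

x_1 = g(1.230000) = 1.209645
x_2 = g(1.209645) = 1.214264
x_3 = g(1.214264) = 1.213219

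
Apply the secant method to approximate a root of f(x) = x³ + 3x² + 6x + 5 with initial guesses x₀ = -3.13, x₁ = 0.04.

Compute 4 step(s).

f(x) = x³ + 3x² + 6x + 5
x₀ = -3.13, x₁ = 0.04

Secant formula: x_{n+1} = x_n - f(x_n)(x_n - x_{n-1})/(f(x_n) - f(x_{n-1}))

Iteration 1:
  f(-3.130000) = -15.053597
  f(0.040000) = 5.244864
  x_2 = 0.040000 - 5.244864×(0.040000 - (-3.130000))/(5.244864 - (-15.053597))
       = -0.779088
Iteration 2:
  f(0.040000) = 5.244864
  f(-0.779088) = 1.673518
  x_3 = -0.779088 - 1.673518×(-0.779088 - 0.040000)/(1.673518 - 5.244864)
       = -1.162909
Iteration 3:
  f(-0.779088) = 1.673518
  f(-1.162909) = 0.506950
  x_4 = -1.162909 - 0.506950×(-1.162909 - (-0.779088))/(0.506950 - 1.673518)
       = -1.329704
Iteration 4:
  f(-1.162909) = 0.506950
  f(-1.329704) = -0.024953
  x_5 = -1.329704 - (-0.024953)×(-1.329704 - (-1.162909))/(-0.024953 - 0.506950)
       = -1.321879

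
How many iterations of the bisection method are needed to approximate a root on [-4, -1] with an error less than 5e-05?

We need (b-a)/2^n ≤ 5e-05
(-1 - (-4))/2^n ≤ 5e-05
3/2^n ≤ 5e-05
2^n ≥ 60000
n ≥ log₂(60000) = 15.87
n ≥ 16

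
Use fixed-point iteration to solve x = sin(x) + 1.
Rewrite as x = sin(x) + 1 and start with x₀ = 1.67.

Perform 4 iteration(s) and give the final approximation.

Equation: x = sin(x) + 1
Fixed-point form: x = sin(x) + 1
x₀ = 1.67

x_1 = g(1.670000) = 1.995083
x_2 = g(1.995083) = 1.911332
x_3 = g(1.911332) = 1.942576
x_4 = g(1.942576) = 1.931682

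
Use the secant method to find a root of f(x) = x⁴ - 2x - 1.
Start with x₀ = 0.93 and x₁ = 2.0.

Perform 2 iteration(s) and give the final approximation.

f(x) = x⁴ - 2x - 1
x₀ = 0.93, x₁ = 2.0

Secant formula: x_{n+1} = x_n - f(x_n)(x_n - x_{n-1})/(f(x_n) - f(x_{n-1}))

Iteration 1:
  f(0.930000) = -2.111948
  f(2.000000) = 11.000000
  x_2 = 2.000000 - 11.000000×(2.000000 - 0.930000)/(11.000000 - (-2.111948))
       = 1.102345
Iteration 2:
  f(2.000000) = 11.000000
  f(1.102345) = -1.728064
  x_3 = 1.102345 - (-1.728064)×(1.102345 - 2.000000)/(-1.728064 - 11.000000)
       = 1.224218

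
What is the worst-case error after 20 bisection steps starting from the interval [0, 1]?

Bisection error bound: |error| ≤ (b-a)/2^n
|error| ≤ (1 - 0)/2^20 = 1/2^20
|error| ≤ 0.0000009537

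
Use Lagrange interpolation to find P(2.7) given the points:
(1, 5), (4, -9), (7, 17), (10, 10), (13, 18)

Lagrange interpolation formula:
P(x) = Σ yᵢ × Lᵢ(x)
where Lᵢ(x) = Π_{j≠i} (x - xⱼ)/(xᵢ - xⱼ)

L_0(2.7) = (2.7 - 4)/(1 - 4) × (2.7 - 7)/(1 - 7) × (2.7 - 10)/(1 - 10) × (2.7 - 13)/(1 - 13) = 0.216210
L_1(2.7) = (2.7 - 1)/(4 - 1) × (2.7 - 7)/(4 - 7) × (2.7 - 10)/(4 - 10) × (2.7 - 13)/(4 - 13) = 1.130944
L_2(2.7) = (2.7 - 1)/(7 - 1) × (2.7 - 4)/(7 - 4) × (2.7 - 10)/(7 - 10) × (2.7 - 13)/(7 - 13) = -0.512870
L_3(2.7) = (2.7 - 1)/(10 - 1) × (2.7 - 4)/(10 - 4) × (2.7 - 7)/(10 - 7) × (2.7 - 13)/(10 - 13) = 0.201401
L_4(2.7) = (2.7 - 1)/(13 - 1) × (2.7 - 4)/(13 - 4) × (2.7 - 7)/(13 - 7) × (2.7 - 10)/(13 - 10) = -0.035685

P(2.7) = 5×L_0(2.7) + (-9)×L_1(2.7) + 17×L_2(2.7) + 10×L_3(2.7) + 18×L_4(2.7)
P(2.7) = -16.444562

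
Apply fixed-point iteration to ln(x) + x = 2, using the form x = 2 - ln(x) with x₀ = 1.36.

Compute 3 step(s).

Equation: ln(x) + x = 2
Fixed-point form: x = 2 - ln(x)
x₀ = 1.36

x_1 = g(1.360000) = 1.692515
x_2 = g(1.692515) = 1.473784
x_3 = g(1.473784) = 1.612167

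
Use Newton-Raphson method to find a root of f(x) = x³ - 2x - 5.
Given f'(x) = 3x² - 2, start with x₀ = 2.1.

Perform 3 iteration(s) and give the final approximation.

f(x) = x³ - 2x - 5
f'(x) = 3x² - 2
x₀ = 2.1

Newton-Raphson formula: x_{n+1} = x_n - f(x_n)/f'(x_n)

Iteration 1:
  f(2.100000) = 0.061000
  f'(2.100000) = 11.230000
  x_1 = 2.100000 - 0.061000/11.230000 = 2.094568
Iteration 2:
  f(2.094568) = 0.000186
  f'(2.094568) = 11.161647
  x_2 = 2.094568 - 0.000186/11.161647 = 2.094551
Iteration 3:
  f(2.094551) = 0.000000
  f'(2.094551) = 11.161438
  x_3 = 2.094551 - 0.000000/11.161438 = 2.094551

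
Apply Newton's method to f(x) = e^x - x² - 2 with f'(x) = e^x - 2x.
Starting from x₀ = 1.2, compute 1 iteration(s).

f(x) = e^x - x² - 2
f'(x) = e^x - 2x
x₀ = 1.2

Newton-Raphson formula: x_{n+1} = x_n - f(x_n)/f'(x_n)

Iteration 1:
  f(1.200000) = -0.119883
  f'(1.200000) = 0.920117
  x_1 = 1.200000 - (-0.119883)/0.920117 = 1.330291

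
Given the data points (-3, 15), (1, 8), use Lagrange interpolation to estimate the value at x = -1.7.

Lagrange interpolation formula:
P(x) = Σ yᵢ × Lᵢ(x)
where Lᵢ(x) = Π_{j≠i} (x - xⱼ)/(xᵢ - xⱼ)

L_0(-1.7) = (-1.7 - 1)/(-3 - 1) = 0.675000
L_1(-1.7) = (-1.7 - (-3))/(1 - (-3)) = 0.325000

P(-1.7) = 15×L_0(-1.7) + 8×L_1(-1.7)
P(-1.7) = 12.725000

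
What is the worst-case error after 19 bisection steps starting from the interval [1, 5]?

Bisection error bound: |error| ≤ (b-a)/2^n
|error| ≤ (5 - 1)/2^19 = 4/2^19
|error| ≤ 0.0000076294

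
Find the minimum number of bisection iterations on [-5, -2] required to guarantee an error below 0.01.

We need (b-a)/2^n ≤ 0.01
(-2 - (-5))/2^n ≤ 0.01
3/2^n ≤ 0.01
2^n ≥ 300
n ≥ log₂(300) = 8.23
n ≥ 9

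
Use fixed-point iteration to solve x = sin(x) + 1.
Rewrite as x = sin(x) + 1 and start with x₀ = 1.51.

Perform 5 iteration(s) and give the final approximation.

Equation: x = sin(x) + 1
Fixed-point form: x = sin(x) + 1
x₀ = 1.51

x_1 = g(1.510000) = 1.998152
x_2 = g(1.998152) = 1.910065
x_3 = g(1.910065) = 1.942998
x_4 = g(1.942998) = 1.931529
x_5 = g(1.931529) = 1.935639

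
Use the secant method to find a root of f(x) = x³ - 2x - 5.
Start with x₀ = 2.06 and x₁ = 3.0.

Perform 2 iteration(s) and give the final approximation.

f(x) = x³ - 2x - 5
x₀ = 2.06, x₁ = 3.0

Secant formula: x_{n+1} = x_n - f(x_n)(x_n - x_{n-1})/(f(x_n) - f(x_{n-1}))

Iteration 1:
  f(2.060000) = -0.378184
  f(3.000000) = 16.000000
  x_2 = 3.000000 - 16.000000×(3.000000 - 2.060000)/(16.000000 - (-0.378184))
       = 2.081705
Iteration 2:
  f(3.000000) = 16.000000
  f(2.081705) = -0.142347
  x_3 = 2.081705 - (-0.142347)×(2.081705 - 3.000000)/(-0.142347 - 16.000000)
       = 2.089803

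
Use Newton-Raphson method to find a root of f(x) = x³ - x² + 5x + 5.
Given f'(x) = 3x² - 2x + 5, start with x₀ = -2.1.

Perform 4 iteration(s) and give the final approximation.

f(x) = x³ - x² + 5x + 5
f'(x) = 3x² - 2x + 5
x₀ = -2.1

Newton-Raphson formula: x_{n+1} = x_n - f(x_n)/f'(x_n)

Iteration 1:
  f(-2.100000) = -19.171000
  f'(-2.100000) = 22.430000
  x_1 = -2.100000 - (-19.171000)/22.430000 = -1.245296
Iteration 2:
  f(-1.245296) = -4.708406
  f'(-1.245296) = 12.142883
  x_2 = -1.245296 - (-4.708406)/12.142883 = -0.857546
Iteration 3:
  f(-0.857546) = -0.653744
  f'(-0.857546) = 8.921249
  x_3 = -0.857546 - (-0.653744)/8.921249 = -0.784267
Iteration 4:
  f(-0.784267) = -0.018791
  f'(-0.784267) = 8.413757
  x_4 = -0.784267 - (-0.018791)/8.413757 = -0.782033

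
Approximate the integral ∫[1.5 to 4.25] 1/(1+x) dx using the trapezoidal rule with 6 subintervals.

f(x) = 1/(1+x)
a = 1.5, b = 4.25, n = 6
h = (b - a)/n = 0.458333

Trapezoidal rule: (h/2)[f(x₀) + 2f(x₁) + 2f(x₂) + ... + f(xₙ)]

x_0 = 1.5000, f(x_0) = 0.400000, coefficient = 1
x_1 = 1.9583, f(x_1) = 0.338028, coefficient = 2
x_2 = 2.4167, f(x_2) = 0.292683, coefficient = 2
x_3 = 2.8750, f(x_3) = 0.258065, coefficient = 2
x_4 = 3.3333, f(x_4) = 0.230769, coefficient = 2
x_5 = 3.7917, f(x_5) = 0.208696, coefficient = 2
x_6 = 4.2500, f(x_6) = 0.190476, coefficient = 1

I ≈ (0.458333/2) × 3.246957 = 0.744094
Exact value: 0.741937
Error: 0.002157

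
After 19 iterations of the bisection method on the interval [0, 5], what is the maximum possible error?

Bisection error bound: |error| ≤ (b-a)/2^n
|error| ≤ (5 - 0)/2^19 = 5/2^19
|error| ≤ 0.0000095367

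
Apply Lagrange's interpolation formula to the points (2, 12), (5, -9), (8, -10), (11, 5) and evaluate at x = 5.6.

Lagrange interpolation formula:
P(x) = Σ yᵢ × Lᵢ(x)
where Lᵢ(x) = Π_{j≠i} (x - xⱼ)/(xᵢ - xⱼ)

L_0(5.6) = (5.6 - 5)/(2 - 5) × (5.6 - 8)/(2 - 8) × (5.6 - 11)/(2 - 11) = -0.048000
L_1(5.6) = (5.6 - 2)/(5 - 2) × (5.6 - 8)/(5 - 8) × (5.6 - 11)/(5 - 11) = 0.864000
L_2(5.6) = (5.6 - 2)/(8 - 2) × (5.6 - 5)/(8 - 5) × (5.6 - 11)/(8 - 11) = 0.216000
L_3(5.6) = (5.6 - 2)/(11 - 2) × (5.6 - 5)/(11 - 5) × (5.6 - 8)/(11 - 8) = -0.032000

P(5.6) = 12×L_0(5.6) + (-9)×L_1(5.6) + (-10)×L_2(5.6) + 5×L_3(5.6)
P(5.6) = -10.672000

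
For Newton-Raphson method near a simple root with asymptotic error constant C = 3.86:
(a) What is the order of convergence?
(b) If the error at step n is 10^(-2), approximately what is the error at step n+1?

(a) Newton-Raphson has quadratic (order 2) convergence near simple roots.
    This means |e_{n+1}| ≈ C|e_n|².

(b) With |e_n| = 10^(-2) and C = 3.86:
    |e_{n+1}| ≈ 3.86 × (10^(-2))² = 3.86 × 10^(-4)

(a) 2 (quadratic); (b) |e_{n+1}| ≈ 3.860e-04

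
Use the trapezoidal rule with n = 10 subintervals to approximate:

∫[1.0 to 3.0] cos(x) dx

f(x) = cos(x)
a = 1.0, b = 3.0, n = 10
h = (b - a)/n = 0.200000

Trapezoidal rule: (h/2)[f(x₀) + 2f(x₁) + 2f(x₂) + ... + f(xₙ)]

x_0 = 1.0000, f(x_0) = 0.540302, coefficient = 1
x_1 = 1.2000, f(x_1) = 0.362358, coefficient = 2
x_2 = 1.4000, f(x_2) = 0.169967, coefficient = 2
x_3 = 1.6000, f(x_3) = -0.029200, coefficient = 2
x_4 = 1.8000, f(x_4) = -0.227202, coefficient = 2
x_5 = 2.0000, f(x_5) = -0.416147, coefficient = 2
x_6 = 2.2000, f(x_6) = -0.588501, coefficient = 2
x_7 = 2.4000, f(x_7) = -0.737394, coefficient = 2
x_8 = 2.6000, f(x_8) = -0.856889, coefficient = 2
x_9 = 2.8000, f(x_9) = -0.942222, coefficient = 2
x_10 = 3.0000, f(x_10) = -0.989992, coefficient = 1

I ≈ (0.200000/2) × -6.980149 = -0.698015
Exact value: -0.700351
Error: 0.002336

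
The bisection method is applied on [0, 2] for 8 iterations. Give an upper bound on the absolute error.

Bisection error bound: |error| ≤ (b-a)/2^n
|error| ≤ (2 - 0)/2^8 = 2/2^8
|error| ≤ 0.0078125000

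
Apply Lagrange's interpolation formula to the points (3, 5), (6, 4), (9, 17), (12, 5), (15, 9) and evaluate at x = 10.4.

Lagrange interpolation formula:
P(x) = Σ yᵢ × Lᵢ(x)
where Lᵢ(x) = Π_{j≠i} (x - xⱼ)/(xᵢ - xⱼ)

L_0(10.4) = (10.4 - 6)/(3 - 6) × (10.4 - 9)/(3 - 9) × (10.4 - 12)/(3 - 12) × (10.4 - 15)/(3 - 15) = 0.023322
L_1(10.4) = (10.4 - 3)/(6 - 3) × (10.4 - 9)/(6 - 9) × (10.4 - 12)/(6 - 12) × (10.4 - 15)/(6 - 15) = -0.156892
L_2(10.4) = (10.4 - 3)/(9 - 3) × (10.4 - 6)/(9 - 6) × (10.4 - 12)/(9 - 12) × (10.4 - 15)/(9 - 15) = 0.739635
L_3(10.4) = (10.4 - 3)/(12 - 3) × (10.4 - 6)/(12 - 6) × (10.4 - 9)/(12 - 9) × (10.4 - 15)/(12 - 15) = 0.431453
L_4(10.4) = (10.4 - 3)/(15 - 3) × (10.4 - 6)/(15 - 6) × (10.4 - 9)/(15 - 9) × (10.4 - 12)/(15 - 12) = -0.037518

P(10.4) = 5×L_0(10.4) + 4×L_1(10.4) + 17×L_2(10.4) + 5×L_3(10.4) + 9×L_4(10.4)
P(10.4) = 13.882436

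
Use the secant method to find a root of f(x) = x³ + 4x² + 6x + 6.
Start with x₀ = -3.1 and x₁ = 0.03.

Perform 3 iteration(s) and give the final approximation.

f(x) = x³ + 4x² + 6x + 6
x₀ = -3.1, x₁ = 0.03

Secant formula: x_{n+1} = x_n - f(x_n)(x_n - x_{n-1})/(f(x_n) - f(x_{n-1}))

Iteration 1:
  f(-3.100000) = -3.951000
  f(0.030000) = 6.183627
  x_2 = 0.030000 - 6.183627×(0.030000 - (-3.100000))/(6.183627 - (-3.951000))
       = -1.879765
Iteration 2:
  f(0.030000) = 6.183627
  f(-1.879765) = 2.213296
  x_3 = -1.879765 - 2.213296×(-1.879765 - 0.030000)/(2.213296 - 6.183627)
       = -2.944380
Iteration 3:
  f(-1.879765) = 2.213296
  f(-2.944380) = -2.514713
  x_4 = -2.944380 - (-2.514713)×(-2.944380 - (-1.879765))/(-2.514713 - 2.213296)
       = -2.378137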